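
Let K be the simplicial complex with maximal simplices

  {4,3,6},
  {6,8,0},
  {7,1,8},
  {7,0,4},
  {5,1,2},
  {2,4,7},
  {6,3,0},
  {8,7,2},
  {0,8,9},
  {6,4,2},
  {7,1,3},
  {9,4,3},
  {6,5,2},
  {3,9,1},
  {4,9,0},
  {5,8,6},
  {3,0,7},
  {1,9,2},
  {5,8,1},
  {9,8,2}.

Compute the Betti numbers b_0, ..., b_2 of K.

b_0 = 1, b_1 = 1, b_2 = 0.

K has 10 vertices, 30 edges, 20 triangles.
rank ∂_0 = 0, rank ∂_1 = 9 ⇒ b_0 = 10 − 0 − 9 = 1; all invariant factors of ∂_1 are 1 so no torsion. So H_0 = Z.
rank ∂_1 = 9, rank ∂_2 = 20 ⇒ b_1 = 30 − 9 − 20 = 1; ∂_2 has invariant factor(s) [2] giving torsion. So H_1 = Z ⊕ Z/2.
rank ∂_2 = 20, rank ∂_3 = 0 ⇒ b_2 = 20 − 20 − 0 = 0. So H_2 = 0.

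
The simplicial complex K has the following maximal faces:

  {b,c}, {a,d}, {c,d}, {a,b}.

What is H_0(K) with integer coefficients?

Fix the vertex order a < b < c < d and write every simplex with vertices in increasing order. Then dim K = 1 and the simplices of K are:

  0-simplices (4): a, b, c, d
  1-simplices (4): ab, ad, bc, cd

Hence C_0 ≅ Z^4, C_1 ≅ Z^4.

The boundary map ∂_1: C_1 → C_0 is given by ∂[p,q] = [q] − [p]. For instance
  ∂bc = c − b.
The 4×4 boundary matrix has rank 3 and Smith normal form diag(1,1,1).

Reading off H_k = ker ∂_k / im ∂_{k+1}:

  H_0: rank C_0 − rank ∂_1 = 4 − 3 = 1, and the invariant factors of ∂_1 are all 1, so H_0 = Z.

H_0 ≅ Z.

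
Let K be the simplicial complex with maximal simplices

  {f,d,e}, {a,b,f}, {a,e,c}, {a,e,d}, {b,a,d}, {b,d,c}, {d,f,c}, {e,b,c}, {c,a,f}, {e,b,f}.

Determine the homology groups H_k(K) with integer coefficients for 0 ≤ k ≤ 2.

H_0 = Z,  H_1 = Z/2Z,  H_2 = 0.

Fix the vertex order a < b < c < d < e < f and write every simplex with vertices in increasing order. Then dim K = 2 and the simplices of K are:

  0-simplices (6): a, b, c, d, e, f
  1-simplices (15): ab, ac, ad, ae, af, bc, bd, be, bf, cd, ce, cf, de, df, ef
  2-simplices (10): abd, abf, ace, acf, ade, bcd, bce, bef, cdf, def

giving chain groups C_0 ≅ Z^6, C_1 ≅ Z^15, C_2 ≅ Z^10.

∂_1: C_1 → C_0 maps an edge to its endpoints' difference, ∂[p,q] = q − p.
This gives a 6×15 integer matrix of rank 5; reducing to Smith normal form yields diagonal entries (1,1,1,1,1).

∂_2: C_2 → C_1 sends each 2-simplex [p,q,r] to [q,r] − [p,r] + [p,q]. For instance
  ∂bce = ce − be + bc,
  ∂ace = ce − ae + ac.
The resulting 15×10 matrix has rank 10, and its Smith normal form has invariant factors (1,1,1,1,1,1,1,1,1,2).

From H_k ≅ ker(∂_k) / im(∂_{k+1}) we obtain:

  H_0: rank C_0 − rank ∂_1 = 6 − 5 = 1, and the invariant factors of ∂_1 are all 1, so H_0 ≅ Z.
  H_1: rank ker ∂_1 − rank ∂_2 = (15 − 5) − 10 = 0, and ∂_2 has invariant factor 2 > 1, so H_1 ≅ Z/2Z.
  H_2: rank ker ∂_2 − rank ∂_3 = (10 − 10) − 0 = 0, and there is no ∂_3, so H_2 ≅ 0.

As a check, the Euler characteristic is 6 − 15 + 10 = 1, which agrees with 1 − 0 + 0 = 1.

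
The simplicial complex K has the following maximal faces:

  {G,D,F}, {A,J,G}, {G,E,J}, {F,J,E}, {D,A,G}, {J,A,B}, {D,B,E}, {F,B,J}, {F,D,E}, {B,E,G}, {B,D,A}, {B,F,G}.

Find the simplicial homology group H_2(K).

Take the total order A < B < D < E < F < G < J on the vertex set. Then K (dimension 2) consists of the simplices:

  0-simplices (7): A, B, D, E, F, G, J
  1-simplices (18): AB, AD, AG, AJ, BD, BE, BF, BG, BJ, DE, DF, DG, EF, EG, EJ, FG, FJ, GJ
  2-simplices (12): ABD, ABJ, ADG, AGJ, BDE, BEG, BFG, BFJ, DEF, DFG, EFJ, EGJ

so the chain groups are C_0 ≅ Z^7, C_1 ≅ Z^18, C_2 ≅ Z^12.

Boundary ∂_1: C_1 → C_0 is given by ∂[p,q] = [q] − [p]. For instance
  ∂GJ = J − G.
This gives a 7×18 integer matrix of rank 6; reducing to Smith normal form yields diagonal entries (1,1,1,1,1,1).

Boundary ∂_2: C_2 → C_1 maps a triangle to the signed sum of its edges. For instance
  ∂ABD = BD − AD + AB,
  ∂EFJ = FJ − EJ + EF.
The 18×12 boundary matrix has rank 12 and Smith normal form diag(1,1,1,1,1,1,1,1,1,1,1,2).

Now H_k = ker ∂_k / im ∂_{k+1}, so:

  H_2: rank ker ∂_2 − rank ∂_3 = (12 − 12) − 0 = 0, and there is no ∂_3, so H_2 ≅ 0.

H_2 ≅ 0.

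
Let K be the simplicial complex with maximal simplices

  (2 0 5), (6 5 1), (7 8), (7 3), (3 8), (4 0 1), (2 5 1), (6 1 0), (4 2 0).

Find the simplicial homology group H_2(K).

K has 9 vertices, 15 edges, 6 triangles.
rank ∂_2 = 6, rank ∂_3 = 0 ⇒ b_2 = 6 − 6 − 0 = 0. So H_2 ≅ 0.

H_2 = 0.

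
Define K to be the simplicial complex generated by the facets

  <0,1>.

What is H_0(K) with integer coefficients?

H_0 ≅ Z.

Order the vertices as 0 < 1. Listing each simplex with vertices in this order, K has dimension 1 with simplices:

  0-simplices (2): [0], [1]
  1-simplices (1): [0,1]

Hence C_0 ≅ Z^2, C_1 ≅ Z^1.

Boundary ∂_1: C_1 → C_0 maps an edge to its endpoints' difference, ∂[p,q] = q − p. For instance
  ∂[0,1] = [1] − [0].
This gives a 2×1 integer matrix of rank 1; reducing to Smith normal form yields diagonal entries (1).

Reading off H_k = ker ∂_k / im ∂_{k+1}:

  H_0: rank C_0 − rank ∂_1 = 2 − 1 = 1, and the invariant factors of ∂_1 are all 1, so H_0 = Z.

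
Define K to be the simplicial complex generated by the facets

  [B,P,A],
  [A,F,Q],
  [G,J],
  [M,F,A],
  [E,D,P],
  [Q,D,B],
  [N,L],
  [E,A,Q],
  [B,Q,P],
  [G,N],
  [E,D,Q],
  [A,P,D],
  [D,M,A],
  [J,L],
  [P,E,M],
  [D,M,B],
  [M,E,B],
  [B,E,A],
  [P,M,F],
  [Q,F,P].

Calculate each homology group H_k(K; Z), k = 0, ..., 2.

H_0 ≅ Z^2,  H_1 ≅ Z^3,  H_2 ≅ Z.

Order the vertices as A < B < D < E < F < G < J < L < M < N < P < Q. Listing each simplex with vertices in this order, K has dimension 2 with simplices:

  0-simplices (12): A, B, D, E, F, G, J, L, M, N, P, Q
  1-simplices (28): AB, AD, AE, AF, AM, AP, AQ, BD, BE, BM, BP, BQ, DE, DM, DP, DQ, EM, EP, EQ, FM, FP, FQ, GJ, GN, JL, LN, MP, PQ
  2-simplices (16): ABE, ABP, ADM, ADP, AEQ, AFM, AFQ, BDM, BDQ, BEM, BPQ, DEP, DEQ, EMP, FMP, FPQ

Hence C_0 ≅ Z^12, C_1 ≅ Z^28, C_2 ≅ Z^16.

∂_1: C_1 → C_0 is given by ∂[p,q] = [q] − [p].
This gives a 12×28 integer matrix of rank 10; reducing to Smith normal form yields diagonal entries (1,1,1,1,1,1,1,1,1,1).

Boundary ∂_2: C_2 → C_1 sends each 2-simplex [p,q,r] to [q,r] − [p,r] + [p,q]. For instance
  ∂AFM = FM − AM + AF,
  ∂FPQ = PQ − FQ + FP.
The resulting 28×16 matrix has rank 15, and its Smith normal form has invariant factors (1,1,1,1,1,1,1,1,1,1,1,1,1,1,1).

Now H_k = ker ∂_k / im ∂_{k+1}, so:

  H_0: rank C_0 − rank ∂_1 = 12 − 10 = 2, and the invariant factors of ∂_1 are all 1, so H_0 = Z^2.
  H_1: rank ker ∂_1 − rank ∂_2 = (28 − 10) − 15 = 3, and the invariant factors of ∂_2 are all 1, so H_1 = Z^3.
  H_2: rank ker ∂_2 − rank ∂_3 = (16 − 15) − 0 = 1, and there is no ∂_3, so H_2 = Z.

As a check, the Euler characteristic is 12 − 28 + 16 = 0, which agrees with 2 − 3 + 1 = 0.
(K is a triangulation of the disjoint union of the circle S^1 and the torus T^2.)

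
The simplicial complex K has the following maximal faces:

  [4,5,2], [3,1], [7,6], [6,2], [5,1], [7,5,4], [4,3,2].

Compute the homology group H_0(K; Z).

H_0 ≅ Z.

Take the total order 1 < 2 < 3 < 4 < 5 < 6 < 7 on the vertex set. Then K (dimension 2) consists of the simplices:

  0-simplices (7): [1], [2], [3], [4], [5], [6], [7]
  1-simplices (11): [1,3], [1,5], [2,3], [2,4], [2,5], [2,6], [3,4], [4,5], [4,7], [5,7], [6,7]
  2-simplices (3): [2,3,4], [2,4,5], [4,5,7]

so the chain groups are C_0 ≅ Z^7, C_1 ≅ Z^11, C_2 ≅ Z^3.

∂_1: C_1 → C_0 sends each edge [p,q] (with p < q) to q − p. For instance
  ∂[1,3] = [3] − [1].
The resulting 7×11 matrix has rank 6, and its Smith normal form has invariant factors (1,1,1,1,1,1).

Boundary ∂_2: C_2 → C_1 maps a triangle to the signed sum of its edges. For instance
  ∂[2,3,4] = [3,4] − [2,4] + [2,3],
  ∂[2,4,5] = [4,5] − [2,5] + [2,4].
This gives a 11×3 integer matrix of rank 3; reducing to Smith normal form yields diagonal entries (1,1,1).

From H_k ≅ ker(∂_k) / im(∂_{k+1}) we obtain:

  H_0: rank C_0 − rank ∂_1 = 7 − 6 = 1, and the invariant factors of ∂_1 are all 1, so H_0 ≅ Z.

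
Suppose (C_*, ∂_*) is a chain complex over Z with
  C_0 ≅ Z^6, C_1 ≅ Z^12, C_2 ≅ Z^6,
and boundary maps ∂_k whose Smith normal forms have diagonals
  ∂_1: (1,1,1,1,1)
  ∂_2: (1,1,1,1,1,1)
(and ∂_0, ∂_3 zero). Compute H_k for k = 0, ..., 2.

H_0: b_0 = 6 − 0 − 5 = 1; torsion from ∂_1 factors > 1: none. So H_0 = Z.
H_1: b_1 = 12 − 5 − 6 = 1; torsion from ∂_2 factors > 1: none. So H_1 = Z.
H_2: b_2 = 6 − 6 − 0 = 0; torsion from ∂_3 factors > 1: none. So H_2 = 0.

H_0 = Z,  H_1 = Z,  H_2 = 0.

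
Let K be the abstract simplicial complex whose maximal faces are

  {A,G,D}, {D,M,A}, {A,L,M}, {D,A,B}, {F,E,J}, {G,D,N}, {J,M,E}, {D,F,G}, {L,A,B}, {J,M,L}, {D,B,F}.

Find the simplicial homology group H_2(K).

H_2 ≅ 0.

We work with the vertex ordering A < B < D < E < F < G < J < L < M < N. The simplices of K, each written with vertices in increasing order, are:

  0-simplices (10): A, B, D, E, F, G, J, L, M, N
  1-simplices (21): AB, AD, AG, AL, AM, BD, BF, BL, DF, DG, DM, DN, EF, EJ, EM, FG, FJ, GN, JL, JM, LM
  2-simplices (11): ABD, ABL, ADG, ADM, ALM, BDF, DFG, DGN, EFJ, EJM, JLM

so the chain groups are C_0 ≅ Z^10, C_1 ≅ Z^21, C_2 ≅ Z^11.

The boundary map ∂_1: C_1 → C_0 maps an edge to its endpoints' difference, ∂[p,q] = q − p.
The resulting 10×21 matrix has rank 9, and its Smith normal form has invariant factors (1,1,1,1,1,1,1,1,1).

The boundary map ∂_2: C_2 → C_1 sends each 2-simplex [p,q,r] to [q,r] − [p,r] + [p,q]. For instance
  ∂DFG = FG − DG + DF,
  ∂DGN = GN − DN + DG.
The resulting 21×11 matrix has rank 11, and its Smith normal form has invariant factors (1,1,1,1,1,1,1,1,1,1,1).

From H_k ≅ ker(∂_k) / im(∂_{k+1}) we obtain:

  H_2: rank ker ∂_2 − rank ∂_3 = (11 − 11) − 0 = 0, and there is no ∂_3, so H_2 = 0.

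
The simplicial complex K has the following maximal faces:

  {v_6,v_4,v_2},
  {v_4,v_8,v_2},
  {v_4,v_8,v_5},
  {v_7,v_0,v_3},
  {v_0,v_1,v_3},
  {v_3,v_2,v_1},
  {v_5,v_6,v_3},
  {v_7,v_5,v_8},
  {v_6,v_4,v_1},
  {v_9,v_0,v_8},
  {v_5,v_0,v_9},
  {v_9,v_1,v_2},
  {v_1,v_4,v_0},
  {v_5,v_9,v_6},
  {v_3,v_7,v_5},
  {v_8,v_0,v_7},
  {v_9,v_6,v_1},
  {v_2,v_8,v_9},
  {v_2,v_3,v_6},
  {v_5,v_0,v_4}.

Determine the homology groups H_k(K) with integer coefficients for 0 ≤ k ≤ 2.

Fix the vertex order v_0 < v_1 < v_2 < v_3 < v_4 < v_5 < v_6 < v_7 < v_8 < v_9 and write every simplex with vertices in increasing order. Then dim K = 2 and the simplices of K are:

  0-simplices (10): [v_0], [v_1], [v_2], [v_3], [v_4], [v_5], [v_6], [v_7], [v_8], [v_9]
  1-simplices (30): (30 of them)
  2-simplices (20): (20 of them)

giving chain groups C_0 ≅ Z^10, C_1 ≅ Z^30, C_2 ≅ Z^20.

Boundary ∂_1: C_1 → C_0 is given by ∂[p,q] = [q] − [p].
The 10×30 boundary matrix has rank 9 and Smith normal form diag(1,1,1,1,1,1,1,1,1).

Boundary ∂_2: C_2 → C_1 acts by ∂[p,q,r] = [q,r] − [p,r] + [p,q]. For instance
  ∂[v_3,v_5,v_7] = [v_5,v_7] − [v_3,v_7] + [v_3,v_5],
  ∂[v_0,v_1,v_3] = [v_1,v_3] − [v_0,v_3] + [v_0,v_1].
As a 30×20 matrix over Z this has rank 20, with invariant factors (1,1,1,1,1,1,1,1,1,1,1,1,1,1,1,1,1,1,1,2).

Reading off H_k = ker ∂_k / im ∂_{k+1}:

  H_0: rank C_0 − rank ∂_1 = 10 − 9 = 1, and the invariant factors of ∂_1 are all 1, so H_0 = Z.
  H_1: rank ker ∂_1 − rank ∂_2 = (30 − 9) − 20 = 1, and ∂_2 has invariant factor 2 > 1, so H_1 = Z ⊕ Z/2.
  H_2: rank ker ∂_2 − rank ∂_3 = (20 − 20) − 0 = 0, and there is no ∂_3, so H_2 = 0.

H_0 ≅ Z,  H_1 ≅ Z ⊕ Z/2,  H_2 = 0.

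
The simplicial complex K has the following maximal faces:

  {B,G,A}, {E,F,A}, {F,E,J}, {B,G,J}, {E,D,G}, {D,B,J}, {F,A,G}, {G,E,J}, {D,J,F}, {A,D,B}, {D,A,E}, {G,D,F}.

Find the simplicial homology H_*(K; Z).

Fix the vertex order A < B < D < E < F < G < J and write every simplex with vertices in increasing order. Then dim K = 2 and the simplices of K are:

  0-simplices (7): A, B, D, E, F, G, J
  1-simplices (18): AB, AD, AE, AF, AG, BD, BG, BJ, DE, DF, DG, DJ, EF, EG, EJ, FG, FJ, GJ
  2-simplices (12): ABD, ABG, ADE, AEF, AFG, BDJ, BGJ, DEG, DFG, DFJ, EFJ, EGJ

giving chain groups C_0 ≅ Z^7, C_1 ≅ Z^18, C_2 ≅ Z^12.

∂_1: C_1 → C_0 sends each edge [p,q] (with p < q) to q − p. For instance
  ∂FG = G − F.
The resulting 7×18 matrix has rank 6, and its Smith normal form has invariant factors (1,1,1,1,1,1).

Boundary ∂_2: C_2 → C_1 sends each 2-simplex [p,q,r] to [q,r] − [p,r] + [p,q]. For instance
  ∂EFJ = FJ − EJ + EF,
  ∂ABG = BG − AG + AB.
This gives a 18×12 integer matrix of rank 12; reducing to Smith normal form yields diagonal entries (1,1,1,1,1,1,1,1,1,1,1,2).

Reading off H_k = ker ∂_k / im ∂_{k+1}:

  H_0: rank C_0 − rank ∂_1 = 7 − 6 = 1, and the invariant factors of ∂_1 are all 1, so H_0 = Z.
  H_1: rank ker ∂_1 − rank ∂_2 = (18 − 6) − 12 = 0, and ∂_2 has invariant factor 2 > 1, so H_1 = Z/2.
  H_2: rank ker ∂_2 − rank ∂_3 = (12 − 12) − 0 = 0, and there is no ∂_3, so H_2 = 0.

H_0 = Z,  H_1 = Z/2,  H_2 = 0.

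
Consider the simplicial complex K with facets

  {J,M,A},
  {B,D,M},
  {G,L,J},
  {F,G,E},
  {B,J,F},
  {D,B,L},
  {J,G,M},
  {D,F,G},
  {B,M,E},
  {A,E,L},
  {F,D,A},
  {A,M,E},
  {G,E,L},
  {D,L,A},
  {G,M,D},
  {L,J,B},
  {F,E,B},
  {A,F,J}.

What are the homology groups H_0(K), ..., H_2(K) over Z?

H_0 ≅ Z,  H_1 ≅ Z^2,  H_2 ≅ Z.

Take the total order A < B < D < E < F < G < J < L < M on the vertex set. Then K (dimension 2) consists of the simplices:

  0-simplices (9): A, B, D, E, F, G, J, L, M
  1-simplices (27): AD, AE, AF, AJ, AL, AM, BD, BE, BF, BJ, BL, BM, DF, DG, DL, DM, EF, EG, EL, EM, FG, FJ, GJ, GL, GM, JL, JM
  2-simplices (18): ADF, ADL, AEL, AEM, AFJ, AJM, BDL, BDM, BEF, BEM, BFJ, BJL, DFG, DGM, EFG, EGL, GJL, GJM

Hence C_0 ≅ Z^9, C_1 ≅ Z^27, C_2 ≅ Z^18.

∂_1: C_1 → C_0 maps an edge to its endpoints' difference, ∂[p,q] = q − p.
As a 9×27 matrix over Z this has rank 8, with invariant factors (1,1,1,1,1,1,1,1).

Boundary ∂_2: C_2 → C_1 sends each 2-simplex [p,q,r] to [q,r] − [p,r] + [p,q]. For instance
  ∂EFG = FG − EG + EF,
  ∂AEL = EL − AL + AE.
As a 27×18 matrix over Z this has rank 17, with invariant factors (1,1,1,1,1,1,1,1,1,1,1,1,1,1,1,1,1).

Reading off H_k = ker ∂_k / im ∂_{k+1}:

  H_0: rank C_0 − rank ∂_1 = 9 − 8 = 1, and the invariant factors of ∂_1 are all 1, so H_0 = Z.
  H_1: rank ker ∂_1 − rank ∂_2 = (27 − 8) − 17 = 2, and the invariant factors of ∂_2 are all 1, so H_1 = Z^2.
  H_2: rank ker ∂_2 − rank ∂_3 = (18 − 17) − 0 = 1, and there is no ∂_3, so H_2 = Z.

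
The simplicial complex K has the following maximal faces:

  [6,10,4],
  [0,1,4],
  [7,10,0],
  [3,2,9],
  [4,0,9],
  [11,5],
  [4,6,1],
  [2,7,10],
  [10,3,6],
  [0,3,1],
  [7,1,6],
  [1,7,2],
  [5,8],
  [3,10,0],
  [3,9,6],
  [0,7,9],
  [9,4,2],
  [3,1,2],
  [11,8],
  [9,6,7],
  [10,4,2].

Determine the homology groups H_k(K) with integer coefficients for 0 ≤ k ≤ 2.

Take the total order 0 < 1 < 2 < 3 < 4 < 5 < 6 < 7 < 8 < 9 < 10 < 11 on the vertex set. Then K (dimension 2) consists of the simplices:

  0-simplices (12): [0], [1], [2], [3], [4], [5], [6], [7], [8], [9], [10], [11]
  1-simplices (30): (30 of them)
  2-simplices (18): (18 of them)

Hence C_0 ≅ Z^12, C_1 ≅ Z^30, C_2 ≅ Z^18.

Boundary ∂_1: C_1 → C_0 sends each edge [p,q] (with p < q) to q − p.
The 12×30 boundary matrix has rank 10 and Smith normal form diag(1,1,1,1,1,1,1,1,1,1).

∂_2: C_2 → C_1 acts by ∂[p,q,r] = [q,r] − [p,r] + [p,q]. For instance
  ∂[6,7,9] = [7,9] − [6,9] + [6,7],
  ∂[0,1,4] = [1,4] − [0,4] + [0,1].
The 30×18 boundary matrix has rank 17 and Smith normal form diag(1,1,1,1,1,1,1,1,1,1,1,1,1,1,1,1,1).

From H_k ≅ ker(∂_k) / im(∂_{k+1}) we obtain:

  H_0: rank C_0 − rank ∂_1 = 12 − 10 = 2, and the invariant factors of ∂_1 are all 1, so H_0 = Z^2.
  H_1: rank ker ∂_1 − rank ∂_2 = (30 − 10) − 17 = 3, and the invariant factors of ∂_2 are all 1, so H_1 = Z^3.
  H_2: rank ker ∂_2 − rank ∂_3 = (18 − 17) − 0 = 1, and there is no ∂_3, so H_2 = Z.

(K is a triangulation of the disjoint union of the torus T^2 and the circle S^1.)

H_0 = Z^2,  H_1 = Z^3,  H_2 = Z.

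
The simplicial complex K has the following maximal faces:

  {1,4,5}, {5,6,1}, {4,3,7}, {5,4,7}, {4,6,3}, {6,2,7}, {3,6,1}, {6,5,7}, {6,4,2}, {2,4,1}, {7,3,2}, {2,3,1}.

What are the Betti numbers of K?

b_0 = 1, b_1 = 0, b_2 = 0.

Take the total order 1 < 2 < 3 < 4 < 5 < 6 < 7 on the vertex set. Then K (dimension 2) consists of the simplices:

  0-simplices (7): [1], [2], [3], [4], [5], [6], [7]
  1-simplices (18): [1,2], [1,3], [1,4], [1,5], [1,6], [2,3], [2,4], [2,6], [2,7], [3,4], [3,6], [3,7], [4,5], [4,6], [4,7], [5,6], [5,7], [6,7]
  2-simplices (12): [1,2,3], [1,2,4], [1,3,6], [1,4,5], [1,5,6], [2,3,7], [2,4,6], [2,6,7], [3,4,6], [3,4,7], [4,5,7], [5,6,7]

Hence C_0 ≅ Z^7, C_1 ≅ Z^18, C_2 ≅ Z^12.

Boundary ∂_1: C_1 → C_0 is given by ∂[p,q] = [q] − [p]. For instance
  ∂[2,3] = [3] − [2].
As a 7×18 matrix over Z this has rank 6, with invariant factors (1,1,1,1,1,1).

The boundary map ∂_2: C_2 → C_1 maps a triangle to the signed sum of its edges. For instance
  ∂[1,2,3] = [2,3] − [1,3] + [1,2],
  ∂[3,4,7] = [4,7] − [3,7] + [3,4].
The 18×12 boundary matrix has rank 12 and Smith normal form diag(1,1,1,1,1,1,1,1,1,1,1,2).

Now H_k = ker ∂_k / im ∂_{k+1}, so:

  H_0: rank C_0 − rank ∂_1 = 7 − 6 = 1, and the invariant factors of ∂_1 are all 1, so H_0 = Z.
  H_1: rank ker ∂_1 − rank ∂_2 = (18 − 6) − 12 = 0, and ∂_2 has invariant factor 2 > 1, so H_1 = Z/2.
  H_2: rank ker ∂_2 − rank ∂_3 = (12 − 12) − 0 = 0, and there is no ∂_3, so H_2 = 0.

As a check, the Euler characteristic is 7 − 18 + 12 = 1, which agrees with 1 − 0 + 0 = 1.

Hence the Betti numbers are b_0 = 1, b_1 = 0, b_2 = 0.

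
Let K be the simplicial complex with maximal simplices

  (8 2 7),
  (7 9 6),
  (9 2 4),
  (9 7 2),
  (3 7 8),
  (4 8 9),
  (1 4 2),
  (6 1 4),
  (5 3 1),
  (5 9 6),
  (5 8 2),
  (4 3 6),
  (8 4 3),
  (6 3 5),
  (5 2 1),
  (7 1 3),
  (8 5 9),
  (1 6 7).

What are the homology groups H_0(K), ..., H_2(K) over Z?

H_0 ≅ Z,  H_1 ≅ Z × Z/2,  H_2 = 0.

Take the total order 1 < 2 < 3 < 4 < 5 < 6 < 7 < 8 < 9 on the vertex set. Then K (dimension 2) consists of the simplices:

  0-simplices (9): [1], [2], [3], [4], [5], [6], [7], [8], [9]
  1-simplices (27): (27 of them)
  2-simplices (18): [1,2,4], [1,2,5], [1,3,5], [1,3,7], [1,4,6], [1,6,7], [2,4,9], [2,5,8], [2,7,8], [2,7,9], [3,4,6], [3,4,8], [3,5,6], [3,7,8], [4,8,9], [5,6,9], [5,8,9], [6,7,9]

giving chain groups C_0 ≅ Z^9, C_1 ≅ Z^27, C_2 ≅ Z^18.

The boundary map ∂_1: C_1 → C_0 is given by ∂[p,q] = [q] − [p]. For instance
  ∂[4,8] = [8] − [4].
As a 9×27 matrix over Z this has rank 8, with invariant factors (1,1,1,1,1,1,1,1).

∂_2: C_2 → C_1 sends each 2-simplex [p,q,r] to [q,r] − [p,r] + [p,q]. For instance
  ∂[3,7,8] = [7,8] − [3,8] + [3,7],
  ∂[3,5,6] = [5,6] − [3,6] + [3,5].
The resulting 27×18 matrix has rank 18, and its Smith normal form has invariant factors (1,1,1,1,1,1,1,1,1,1,1,1,1,1,1,1,1,2).

Computing H_k = (kernel of ∂_k) / (image of ∂_{k+1}):

  H_0: rank C_0 − rank ∂_1 = 9 − 8 = 1, and the invariant factors of ∂_1 are all 1, so H_0 = Z.
  H_1: rank ker ∂_1 − rank ∂_2 = (27 − 8) − 18 = 1, and ∂_2 has invariant factor 2 > 1, so H_1 = Z × Z/2.
  H_2: rank ker ∂_2 − rank ∂_3 = (18 − 18) − 0 = 0, and there is no ∂_3, so H_2 = 0.

As a check, the Euler characteristic is 9 − 27 + 18 = 0, which agrees with 1 − 1 + 0 = 0.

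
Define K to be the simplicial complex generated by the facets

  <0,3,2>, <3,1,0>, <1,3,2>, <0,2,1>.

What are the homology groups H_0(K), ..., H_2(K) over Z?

Take the total order 0 < 1 < 2 < 3 on the vertex set. Then K (dimension 2) consists of the simplices:

  0-simplices (4): [0], [1], [2], [3]
  1-simplices (6): [0,1], [0,2], [0,3], [1,2], [1,3], [2,3]
  2-simplices (4): [0,1,2], [0,1,3], [0,2,3], [1,2,3]

giving chain groups C_0 ≅ Z^4, C_1 ≅ Z^6, C_2 ≅ Z^4.

The boundary map ∂_1: C_1 → C_0 is given by ∂[p,q] = [q] − [p].
This gives a 4×6 integer matrix of rank 3; reducing to Smith normal form yields diagonal entries (1,1,1).

Boundary ∂_2: C_2 → C_1 sends each 2-simplex [p,q,r] to [q,r] − [p,r] + [p,q]. For instance
  ∂[0,2,3] = [2,3] − [0,3] + [0,2],
  ∂[0,1,2] = [1,2] − [0,2] + [0,1].
This gives a 6×4 integer matrix of rank 3; reducing to Smith normal form yields diagonal entries (1,1,1).

Now H_k = ker ∂_k / im ∂_{k+1}, so:

  H_0: rank C_0 − rank ∂_1 = 4 − 3 = 1, and the invariant factors of ∂_1 are all 1, so H_0 ≅ Z.
  H_1: rank ker ∂_1 − rank ∂_2 = (6 − 3) − 3 = 0, and the invariant factors of ∂_2 are all 1, so H_1 ≅ 0.
  H_2: rank ker ∂_2 − rank ∂_3 = (4 − 3) − 0 = 1, and there is no ∂_3, so H_2 ≅ Z.

H_0 = Z,  H_1 = 0,  H_2 = Z.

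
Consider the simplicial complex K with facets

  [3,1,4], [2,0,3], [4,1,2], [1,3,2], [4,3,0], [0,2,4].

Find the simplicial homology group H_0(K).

H_0 ≅ Z.

Take the total order 0 < 1 < 2 < 3 < 4 on the vertex set. Then K (dimension 2) consists of the simplices:

  0-simplices (5): [0], [1], [2], [3], [4]
  1-simplices (9): [0,2], [0,3], [0,4], [1,2], [1,3], [1,4], [2,3], [2,4], [3,4]
  2-simplices (6): [0,2,3], [0,2,4], [0,3,4], [1,2,3], [1,2,4], [1,3,4]

giving chain groups C_0 ≅ Z^5, C_1 ≅ Z^9, C_2 ≅ Z^6.

Boundary ∂_1: C_1 → C_0 is given by ∂[p,q] = [q] − [p].
This gives a 5×9 integer matrix of rank 4; reducing to Smith normal form yields diagonal entries (1,1,1,1).

The boundary map ∂_2: C_2 → C_1 maps a triangle to the signed sum of its edges. For instance
  ∂[0,2,4] = [2,4] − [0,4] + [0,2],
  ∂[1,3,4] = [3,4] − [1,4] + [1,3].
The resulting 9×6 matrix has rank 5, and its Smith normal form has invariant factors (1,1,1,1,1).

Reading off H_k = ker ∂_k / im ∂_{k+1}:

  H_0: rank C_0 − rank ∂_1 = 5 − 4 = 1, and the invariant factors of ∂_1 are all 1, so H_0 ≅ Z.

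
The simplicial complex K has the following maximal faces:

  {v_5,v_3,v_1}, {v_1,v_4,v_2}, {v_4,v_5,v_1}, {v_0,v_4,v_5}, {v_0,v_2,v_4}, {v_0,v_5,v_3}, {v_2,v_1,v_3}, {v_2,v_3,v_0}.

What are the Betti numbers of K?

We work with the vertex ordering v_0 < v_1 < v_2 < v_3 < v_4 < v_5. The simplices of K, each written with vertices in increasing order, are:

  0-simplices (6): [v_0], [v_1], [v_2], [v_3], [v_4], [v_5]
  1-simplices (12): [v_0,v_2], [v_0,v_3], [v_0,v_4], [v_0,v_5], [v_1,v_2], [v_1,v_3], [v_1,v_4], [v_1,v_5], [v_2,v_3], [v_2,v_4], [v_3,v_5], [v_4,v_5]
  2-simplices (8): [v_0,v_2,v_3], [v_0,v_2,v_4], [v_0,v_3,v_5], [v_0,v_4,v_5], [v_1,v_2,v_3], [v_1,v_2,v_4], [v_1,v_3,v_5], [v_1,v_4,v_5]

Hence C_0 ≅ Z^6, C_1 ≅ Z^12, C_2 ≅ Z^8.

The boundary map ∂_1: C_1 → C_0 sends each edge [p,q] (with p < q) to q − p. For instance
  ∂[v_1,v_5] = [v_5] − [v_1].
As a 6×12 matrix over Z this has rank 5, with invariant factors (1,1,1,1,1).

Boundary ∂_2: C_2 → C_1 sends each 2-simplex [p,q,r] to [q,r] − [p,r] + [p,q]. For instance
  ∂[v_0,v_4,v_5] = [v_4,v_5] − [v_0,v_5] + [v_0,v_4],
  ∂[v_1,v_4,v_5] = [v_4,v_5] − [v_1,v_5] + [v_1,v_4].
This gives a 12×8 integer matrix of rank 7; reducing to Smith normal form yields diagonal entries (1,1,1,1,1,1,1).

From H_k ≅ ker(∂_k) / im(∂_{k+1}) we obtain:

  H_0: rank C_0 − rank ∂_1 = 6 − 5 = 1, and the invariant factors of ∂_1 are all 1, so H_0 ≅ Z.
  H_1: rank ker ∂_1 − rank ∂_2 = (12 − 5) − 7 = 0, and the invariant factors of ∂_2 are all 1, so H_1 ≅ 0.
  H_2: rank ker ∂_2 − rank ∂_3 = (8 − 7) − 0 = 1, and there is no ∂_3, so H_2 ≅ Z.

As a check, the Euler characteristic is 6 − 12 + 8 = 2, which agrees with 1 − 0 + 1 = 2.

Hence the Betti numbers are b_0 = 1, b_1 = 0, b_2 = 1.

b_0 = 1, b_1 = 0, b_2 = 1.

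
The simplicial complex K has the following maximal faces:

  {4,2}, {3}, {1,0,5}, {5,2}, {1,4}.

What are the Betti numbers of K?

b_0 = 2, b_1 = 1, b_2 = 0.

Order the vertices as 0 < 1 < 2 < 3 < 4 < 5. Listing each simplex with vertices in this order, K has dimension 2 with simplices:

  0-simplices (6): [0], [1], [2], [3], [4], [5]
  1-simplices (6): [0,1], [0,5], [1,4], [1,5], [2,4], [2,5]
  2-simplices (1): [0,1,5]

giving chain groups C_0 ≅ Z^6, C_1 ≅ Z^6, C_2 ≅ Z^1.

The boundary map ∂_1: C_1 → C_0 maps an edge to its endpoints' difference, ∂[p,q] = q − p.
The 6×6 boundary matrix has rank 4 and Smith normal form diag(1,1,1,1).

∂_2: C_2 → C_1 acts by ∂[p,q,r] = [q,r] − [p,r] + [p,q]. For instance
  ∂[0,1,5] = [1,5] − [0,5] + [0,1].
This gives a 6×1 integer matrix of rank 1; reducing to Smith normal form yields diagonal entries (1).

From H_k ≅ ker(∂_k) / im(∂_{k+1}) we obtain:

  H_0: rank C_0 − rank ∂_1 = 6 − 4 = 2, and the invariant factors of ∂_1 are all 1, so H_0 = Z^2.
  H_1: rank ker ∂_1 − rank ∂_2 = (6 − 4) − 1 = 1, and the invariant factors of ∂_2 are all 1, so H_1 = Z.
  H_2: rank ker ∂_2 − rank ∂_3 = (1 − 1) − 0 = 0, and there is no ∂_3, so H_2 = 0.

As a check, the Euler characteristic is 6 − 6 + 1 = 1, which agrees with 2 − 1 + 0 = 1.

Hence the Betti numbers are b_0 = 2, b_1 = 1, b_2 = 0.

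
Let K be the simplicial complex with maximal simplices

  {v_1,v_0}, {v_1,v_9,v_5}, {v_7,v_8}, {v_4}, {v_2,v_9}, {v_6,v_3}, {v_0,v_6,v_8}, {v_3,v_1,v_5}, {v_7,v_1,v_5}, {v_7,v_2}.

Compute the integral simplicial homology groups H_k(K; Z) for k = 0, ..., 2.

Take the total order v_0 < v_1 < v_2 < v_3 < v_4 < v_5 < v_6 < v_7 < v_8 < v_9 on the vertex set. Then K (dimension 2) consists of the simplices:

  0-simplices (10): [v_0], [v_1], [v_2], [v_3], [v_4], [v_5], [v_6], [v_7], [v_8], [v_9]
  1-simplices (15): (15 of them)
  2-simplices (4): [v_0,v_6,v_8], [v_1,v_3,v_5], [v_1,v_5,v_7], [v_1,v_5,v_9]

Hence C_0 ≅ Z^10, C_1 ≅ Z^15, C_2 ≅ Z^4.

∂_1: C_1 → C_0 maps an edge to its endpoints' difference, ∂[p,q] = q − p.
As a 10×15 matrix over Z this has rank 8, with invariant factors (1,1,1,1,1,1,1,1).

∂_2: C_2 → C_1 maps a triangle to the signed sum of its edges. For instance
  ∂[v_0,v_6,v_8] = [v_6,v_8] − [v_0,v_8] + [v_0,v_6],
  ∂[v_1,v_5,v_7] = [v_5,v_7] − [v_1,v_7] + [v_1,v_5].
The 15×4 boundary matrix has rank 4 and Smith normal form diag(1,1,1,1).

Now H_k = ker ∂_k / im ∂_{k+1}, so:

  H_0: rank C_0 − rank ∂_1 = 10 − 8 = 2, and the invariant factors of ∂_1 are all 1, so H_0 = Z^2.
  H_1: rank ker ∂_1 − rank ∂_2 = (15 − 8) − 4 = 3, and the invariant factors of ∂_2 are all 1, so H_1 = Z^3.
  H_2: rank ker ∂_2 − rank ∂_3 = (4 − 4) − 0 = 0, and there is no ∂_3, so H_2 = 0.

As a check, the Euler characteristic is 10 − 15 + 4 = -1, which agrees with 2 − 3 + 0 = -1.

H_0 = Z^2,  H_1 = Z^3,  H_2 = 0.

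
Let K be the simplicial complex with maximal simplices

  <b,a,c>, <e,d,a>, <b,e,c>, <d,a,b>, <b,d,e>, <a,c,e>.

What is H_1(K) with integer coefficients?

H_1 = 0.

We work with the vertex ordering a < b < c < d < e. The simplices of K, each written with vertices in increasing order, are:

  0-simplices (5): a, b, c, d, e
  1-simplices (9): ab, ac, ad, ae, bc, bd, be, ce, de
  2-simplices (6): abc, abd, ace, ade, bce, bde

Hence C_0 ≅ Z^5, C_1 ≅ Z^9, C_2 ≅ Z^6.

The boundary map ∂_1: C_1 → C_0 sends each edge [p,q] (with p < q) to q − p. For instance
  ∂ae = e − a.
The 5×9 boundary matrix has rank 4 and Smith normal form diag(1,1,1,1).

The boundary map ∂_2: C_2 → C_1 acts by ∂[p,q,r] = [q,r] − [p,r] + [p,q]. For instance
  ∂abc = bc − ac + ab,
  ∂bde = de − be + bd.
The 9×6 boundary matrix has rank 5 and Smith normal form diag(1,1,1,1,1).

Computing H_k = (kernel of ∂_k) / (image of ∂_{k+1}):

  H_1: rank ker ∂_1 − rank ∂_2 = (9 − 4) − 5 = 0, and the invariant factors of ∂_2 are all 1, so H_1 = 0.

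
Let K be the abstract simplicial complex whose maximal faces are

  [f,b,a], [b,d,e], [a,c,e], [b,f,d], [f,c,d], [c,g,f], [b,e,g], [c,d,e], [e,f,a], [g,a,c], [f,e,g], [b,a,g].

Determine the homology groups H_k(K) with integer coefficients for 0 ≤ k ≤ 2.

Fix the vertex order a < b < c < d < e < f < g and write every simplex with vertices in increasing order. Then dim K = 2 and the simplices of K are:

  0-simplices (7): a, b, c, d, e, f, g
  1-simplices (18): ab, ac, ae, af, ag, bd, be, bf, bg, cd, ce, cf, cg, de, df, ef, eg, fg
  2-simplices (12): abf, abg, ace, acg, aef, bde, bdf, beg, cde, cdf, cfg, efg

so the chain groups are C_0 ≅ Z^7, C_1 ≅ Z^18, C_2 ≅ Z^12.

The boundary map ∂_1: C_1 → C_0 is given by ∂[p,q] = [q] − [p]. For instance
  ∂bd = d − b.
This gives a 7×18 integer matrix of rank 6; reducing to Smith normal form yields diagonal entries (1,1,1,1,1,1).

Boundary ∂_2: C_2 → C_1 acts by ∂[p,q,r] = [q,r] − [p,r] + [p,q]. For instance
  ∂cdf = df − cf + cd,
  ∂efg = fg − eg + ef.
As a 18×12 matrix over Z this has rank 12, with invariant factors (1,1,1,1,1,1,1,1,1,1,1,2).

Reading off H_k = ker ∂_k / im ∂_{k+1}:

  H_0: rank C_0 − rank ∂_1 = 7 − 6 = 1, and the invariant factors of ∂_1 are all 1, so H_0 ≅ Z.
  H_1: rank ker ∂_1 − rank ∂_2 = (18 − 6) − 12 = 0, and ∂_2 has invariant factor 2 > 1, so H_1 ≅ Z_2.
  H_2: rank ker ∂_2 − rank ∂_3 = (12 − 12) − 0 = 0, and there is no ∂_3, so H_2 ≅ 0.

As a check, the Euler characteristic is 7 − 18 + 12 = 1, which agrees with 1 − 0 + 0 = 1.
(K is a triangulation of the real projective plane RP^2.)

H_0 ≅ Z,  H_1 ≅ Z_2,  H_2 = 0.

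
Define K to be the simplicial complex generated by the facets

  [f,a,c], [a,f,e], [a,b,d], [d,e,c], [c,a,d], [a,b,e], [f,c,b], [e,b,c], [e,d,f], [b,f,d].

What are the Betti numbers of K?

b_0 = 1, b_1 = 0, b_2 = 0.

K has 6 vertices, 15 edges, 10 triangles.
rank ∂_0 = 0, rank ∂_1 = 5 ⇒ b_0 = 6 − 0 − 5 = 1; all invariant factors of ∂_1 are 1 so no torsion. So H_0 ≅ Z.
rank ∂_1 = 5, rank ∂_2 = 10 ⇒ b_1 = 15 − 5 − 10 = 0; ∂_2 has invariant factor(s) [2] giving torsion. So H_1 ≅ Z/2Z.
rank ∂_2 = 10, rank ∂_3 = 0 ⇒ b_2 = 10 − 10 − 0 = 0. So H_2 ≅ 0.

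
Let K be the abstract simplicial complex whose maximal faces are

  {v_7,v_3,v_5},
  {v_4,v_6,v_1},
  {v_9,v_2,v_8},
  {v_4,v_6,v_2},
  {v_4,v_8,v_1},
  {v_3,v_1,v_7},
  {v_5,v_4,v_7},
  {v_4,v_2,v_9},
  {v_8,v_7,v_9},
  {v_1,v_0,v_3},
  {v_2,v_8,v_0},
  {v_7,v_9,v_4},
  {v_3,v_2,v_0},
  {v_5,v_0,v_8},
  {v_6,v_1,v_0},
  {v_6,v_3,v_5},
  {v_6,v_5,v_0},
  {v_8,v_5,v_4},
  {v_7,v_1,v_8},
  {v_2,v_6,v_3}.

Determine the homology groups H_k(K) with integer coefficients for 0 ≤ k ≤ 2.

H_0 = Z,  H_1 = Z ⊕ Z/2Z,  H_2 = 0.

Take the total order v_0 < v_1 < v_2 < v_3 < v_4 < v_5 < v_6 < v_7 < v_8 < v_9 on the vertex set. Then K (dimension 2) consists of the simplices:

  0-simplices (10): [v_0], [v_1], [v_2], [v_3], [v_4], [v_5], [v_6], [v_7], [v_8], [v_9]
  1-simplices (30): (30 of them)
  2-simplices (20): (20 of them)

Hence C_0 ≅ Z^10, C_1 ≅ Z^30, C_2 ≅ Z^20.

∂_1: C_1 → C_0 is given by ∂[p,q] = [q] − [p]. For instance
  ∂[v_7,v_9] = [v_9] − [v_7].
As a 10×30 matrix over Z this has rank 9, with invariant factors (1,1,1,1,1,1,1,1,1).

The boundary map ∂_2: C_2 → C_1 sends each 2-simplex [p,q,r] to [q,r] − [p,r] + [p,q]. For instance
  ∂[v_2,v_8,v_9] = [v_8,v_9] − [v_2,v_9] + [v_2,v_8],
  ∂[v_0,v_2,v_8] = [v_2,v_8] − [v_0,v_8] + [v_0,v_2].
This gives a 30×20 integer matrix of rank 20; reducing to Smith normal form yields diagonal entries (1,1,1,1,1,1,1,1,1,1,1,1,1,1,1,1,1,1,1,2).

Reading off H_k = ker ∂_k / im ∂_{k+1}:

  H_0: rank C_0 − rank ∂_1 = 10 − 9 = 1, and the invariant factors of ∂_1 are all 1, so H_0 = Z.
  H_1: rank ker ∂_1 − rank ∂_2 = (30 − 9) − 20 = 1, and ∂_2 has invariant factor 2 > 1, so H_1 = Z ⊕ Z/2Z.
  H_2: rank ker ∂_2 − rank ∂_3 = (20 − 20) − 0 = 0, and there is no ∂_3, so H_2 = 0.

As a check, the Euler characteristic is 10 − 30 + 20 = 0, which agrees with 1 − 1 + 0 = 0.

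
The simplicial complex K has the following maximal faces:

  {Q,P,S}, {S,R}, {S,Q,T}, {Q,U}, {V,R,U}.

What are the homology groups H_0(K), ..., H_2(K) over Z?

K has 7 vertices, 10 edges, 3 triangles.
rank ∂_0 = 0, rank ∂_1 = 6 ⇒ b_0 = 7 − 0 − 6 = 1; all invariant factors of ∂_1 are 1 so no torsion. So H_0 ≅ Z.
rank ∂_1 = 6, rank ∂_2 = 3 ⇒ b_1 = 10 − 6 − 3 = 1; all invariant factors of ∂_2 are 1 so no torsion. So H_1 ≅ Z.
rank ∂_2 = 3, rank ∂_3 = 0 ⇒ b_2 = 3 − 3 − 0 = 0. So H_2 ≅ 0.

H_0 ≅ Z,  H_1 ≅ Z,  H_2 = 0.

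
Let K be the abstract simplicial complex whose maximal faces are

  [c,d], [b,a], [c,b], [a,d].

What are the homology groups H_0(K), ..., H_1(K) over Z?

H_0 ≅ Z,  H_1 ≅ Z.

Take the total order a < b < c < d on the vertex set. Then K (dimension 1) consists of the simplices:

  0-simplices (4): a, b, c, d
  1-simplices (4): ab, ad, bc, cd

giving chain groups C_0 ≅ Z^4, C_1 ≅ Z^4.

Boundary ∂_1: C_1 → C_0 is given by ∂[p,q] = [q] − [p]. For instance
  ∂cd = d − c.
The resulting 4×4 matrix has rank 3, and its Smith normal form has invariant factors (1,1,1).

From H_k ≅ ker(∂_k) / im(∂_{k+1}) we obtain:

  H_0: rank C_0 − rank ∂_1 = 4 − 3 = 1, and the invariant factors of ∂_1 are all 1, so H_0 = Z.
  H_1: rank ker ∂_1 − rank ∂_2 = (4 − 3) − 0 = 1, and there is no ∂_2, so H_1 = Z.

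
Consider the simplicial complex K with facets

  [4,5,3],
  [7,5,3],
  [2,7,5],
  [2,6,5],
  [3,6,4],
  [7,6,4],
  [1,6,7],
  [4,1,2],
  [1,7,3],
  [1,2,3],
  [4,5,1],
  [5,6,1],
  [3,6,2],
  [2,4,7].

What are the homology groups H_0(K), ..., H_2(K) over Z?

We work with the vertex ordering 1 < 2 < 3 < 4 < 5 < 6 < 7. The simplices of K, each written with vertices in increasing order, are:

  0-simplices (7): [1], [2], [3], [4], [5], [6], [7]
  1-simplices (21): [1,2], [1,3], [1,4], [1,5], [1,6], [1,7], [2,3], [2,4], [2,5], [2,6], [2,7], [3,4], [3,5], [3,6], [3,7], [4,5], [4,6], [4,7], [5,6], [5,7], [6,7]
  2-simplices (14): [1,2,3], [1,2,4], [1,3,7], [1,4,5], [1,5,6], [1,6,7], [2,3,6], [2,4,7], [2,5,6], [2,5,7], [3,4,5], [3,4,6], [3,5,7], [4,6,7]

giving chain groups C_0 ≅ Z^7, C_1 ≅ Z^21, C_2 ≅ Z^14.

∂_1: C_1 → C_0 maps an edge to its endpoints' difference, ∂[p,q] = q − p. For instance
  ∂[3,4] = [4] − [3].
This gives a 7×21 integer matrix of rank 6; reducing to Smith normal form yields diagonal entries (1,1,1,1,1,1).

Boundary ∂_2: C_2 → C_1 maps a triangle to the signed sum of its edges. For instance
  ∂[1,4,5] = [4,5] − [1,5] + [1,4],
  ∂[1,3,7] = [3,7] − [1,7] + [1,3].
This gives a 21×14 integer matrix of rank 13; reducing to Smith normal form yields diagonal entries (1,1,1,1,1,1,1,1,1,1,1,1,1).

Computing H_k = (kernel of ∂_k) / (image of ∂_{k+1}):

  H_0: rank C_0 − rank ∂_1 = 7 − 6 = 1, and the invariant factors of ∂_1 are all 1, so H_0 = Z.
  H_1: rank ker ∂_1 − rank ∂_2 = (21 − 6) − 13 = 2, and the invariant factors of ∂_2 are all 1, so H_1 = Z^2.
  H_2: rank ker ∂_2 − rank ∂_3 = (14 − 13) − 0 = 1, and there is no ∂_3, so H_2 = Z.

As a check, the Euler characteristic is 7 − 21 + 14 = 0, which agrees with 1 − 2 + 1 = 0.

H_0 ≅ Z,  H_1 ≅ Z^2,  H_2 ≅ Z.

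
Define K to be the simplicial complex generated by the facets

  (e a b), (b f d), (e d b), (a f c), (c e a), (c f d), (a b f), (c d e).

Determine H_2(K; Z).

Fix the vertex order a < b < c < d < e < f and write every simplex with vertices in increasing order. Then dim K = 2 and the simplices of K are:

  0-simplices (6): a, b, c, d, e, f
  1-simplices (12): ab, ac, ae, af, bd, be, bf, cd, ce, cf, de, df
  2-simplices (8): abe, abf, ace, acf, bde, bdf, cde, cdf

so the chain groups are C_0 ≅ Z^6, C_1 ≅ Z^12, C_2 ≅ Z^8.

Boundary ∂_1: C_1 → C_0 maps an edge to its endpoints' difference, ∂[p,q] = q − p.
The resulting 6×12 matrix has rank 5, and its Smith normal form has invariant factors (1,1,1,1,1).

∂_2: C_2 → C_1 acts by ∂[p,q,r] = [q,r] − [p,r] + [p,q]. For instance
  ∂bde = de − be + bd,
  ∂acf = cf − af + ac.
As a 12×8 matrix over Z this has rank 7, with invariant factors (1,1,1,1,1,1,1).

From H_k ≅ ker(∂_k) / im(∂_{k+1}) we obtain:

  H_2: rank ker ∂_2 − rank ∂_3 = (8 − 7) − 0 = 1, and there is no ∂_3, so H_2 = Z.

H_2 ≅ Z.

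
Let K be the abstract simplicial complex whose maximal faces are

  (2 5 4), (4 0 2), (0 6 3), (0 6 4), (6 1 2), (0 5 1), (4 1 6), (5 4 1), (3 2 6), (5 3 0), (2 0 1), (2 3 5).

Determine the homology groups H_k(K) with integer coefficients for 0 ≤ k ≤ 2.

H_0 ≅ Z,  H_1 ≅ Z/2,  H_2 = 0.

We work with the vertex ordering 0 < 1 < 2 < 3 < 4 < 5 < 6. The simplices of K, each written with vertices in increasing order, are:

  0-simplices (7): [0], [1], [2], [3], [4], [5], [6]
  1-simplices (18): [0,1], [0,2], [0,3], [0,4], [0,5], [0,6], [1,2], [1,4], [1,5], [1,6], [2,3], [2,4], [2,5], [2,6], [3,5], [3,6], [4,5], [4,6]
  2-simplices (12): [0,1,2], [0,1,5], [0,2,4], [0,3,5], [0,3,6], [0,4,6], [1,2,6], [1,4,5], [1,4,6], [2,3,5], [2,3,6], [2,4,5]

Hence C_0 ≅ Z^7, C_1 ≅ Z^18, C_2 ≅ Z^12.

The boundary map ∂_1: C_1 → C_0 sends each edge [p,q] (with p < q) to q − p. For instance
  ∂[4,5] = [5] − [4].
This gives a 7×18 integer matrix of rank 6; reducing to Smith normal form yields diagonal entries (1,1,1,1,1,1).

Boundary ∂_2: C_2 → C_1 sends each 2-simplex [p,q,r] to [q,r] − [p,r] + [p,q]. For instance
  ∂[2,4,5] = [4,5] − [2,5] + [2,4],
  ∂[1,4,6] = [4,6] − [1,6] + [1,4].
The 18×12 boundary matrix has rank 12 and Smith normal form diag(1,1,1,1,1,1,1,1,1,1,1,2).

Now H_k = ker ∂_k / im ∂_{k+1}, so:

  H_0: rank C_0 − rank ∂_1 = 7 − 6 = 1, and the invariant factors of ∂_1 are all 1, so H_0 = Z.
  H_1: rank ker ∂_1 − rank ∂_2 = (18 − 6) − 12 = 0, and ∂_2 has invariant factor 2 > 1, so H_1 = Z/2.
  H_2: rank ker ∂_2 − rank ∂_3 = (12 − 12) − 0 = 0, and there is no ∂_3, so H_2 = 0.

(K is a triangulation of the real projective plane RP^2.)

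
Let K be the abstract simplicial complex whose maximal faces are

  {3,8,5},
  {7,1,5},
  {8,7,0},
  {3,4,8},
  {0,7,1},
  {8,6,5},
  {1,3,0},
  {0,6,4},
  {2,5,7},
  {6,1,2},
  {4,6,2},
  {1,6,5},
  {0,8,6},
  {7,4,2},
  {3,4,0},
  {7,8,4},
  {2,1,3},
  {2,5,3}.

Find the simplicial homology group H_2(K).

Order the vertices as 0 < 1 < 2 < 3 < 4 < 5 < 6 < 7 < 8. Listing each simplex with vertices in this order, K has dimension 2 with simplices:

  0-simplices (9): [0], [1], [2], [3], [4], [5], [6], [7], [8]
  1-simplices (27): (27 of them)
  2-simplices (18): [0,1,3], [0,1,7], [0,3,4], [0,4,6], [0,6,8], [0,7,8], [1,2,3], [1,2,6], [1,5,6], [1,5,7], [2,3,5], [2,4,6], [2,4,7], [2,5,7], [3,4,8], [3,5,8], [4,7,8], [5,6,8]

so the chain groups are C_0 ≅ Z^9, C_1 ≅ Z^27, C_2 ≅ Z^18.

∂_1: C_1 → C_0 is given by ∂[p,q] = [q] − [p]. For instance
  ∂[0,6] = [6] − [0].
The 9×27 boundary matrix has rank 8 and Smith normal form diag(1,1,1,1,1,1,1,1).

The boundary map ∂_2: C_2 → C_1 sends each 2-simplex [p,q,r] to [q,r] − [p,r] + [p,q]. For instance
  ∂[2,4,6] = [4,6] − [2,6] + [2,4],
  ∂[1,2,3] = [2,3] − [1,3] + [1,2].
As a 27×18 matrix over Z this has rank 18, with invariant factors (1,1,1,1,1,1,1,1,1,1,1,1,1,1,1,1,1,2).

Now H_k = ker ∂_k / im ∂_{k+1}, so:

  H_2: rank ker ∂_2 − rank ∂_3 = (18 − 18) − 0 = 0, and there is no ∂_3, so H_2 ≅ 0.

(K is a triangulation of the Klein bottle.)

H_2 = 0.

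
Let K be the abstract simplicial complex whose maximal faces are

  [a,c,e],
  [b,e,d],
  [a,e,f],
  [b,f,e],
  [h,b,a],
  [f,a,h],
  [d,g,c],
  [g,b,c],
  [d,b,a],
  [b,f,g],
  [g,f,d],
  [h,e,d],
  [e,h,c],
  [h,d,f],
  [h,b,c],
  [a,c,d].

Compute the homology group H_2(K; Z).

Fix the vertex order a < b < c < d < e < f < g < h and write every simplex with vertices in increasing order. Then dim K = 2 and the simplices of K are:

  0-simplices (8): a, b, c, d, e, f, g, h
  1-simplices (24): ab, ac, ad, ae, af, ah, bc, bd, be, bf, bg, bh, cd, ce, cg, ch, de, df, dg, dh, ef, eh, fg, fh
  2-simplices (16): abd, abh, acd, ace, aef, afh, bcg, bch, bde, bef, bfg, cdg, ceh, deh, dfg, dfh

giving chain groups C_0 ≅ Z^8, C_1 ≅ Z^24, C_2 ≅ Z^16.

Boundary ∂_1: C_1 → C_0 maps an edge to its endpoints' difference, ∂[p,q] = q − p.
The resulting 8×24 matrix has rank 7, and its Smith normal form has invariant factors (1,1,1,1,1,1,1).

The boundary map ∂_2: C_2 → C_1 sends each 2-simplex [p,q,r] to [q,r] − [p,r] + [p,q]. For instance
  ∂ceh = eh − ch + ce,
  ∂abd = bd − ad + ab.
The 24×16 boundary matrix has rank 15 and Smith normal form diag(1,1,1,1,1,1,1,1,1,1,1,1,1,1,1).

Computing H_k = (kernel of ∂_k) / (image of ∂_{k+1}):

  H_2: rank ker ∂_2 − rank ∂_3 = (16 − 15) − 0 = 1, and there is no ∂_3, so H_2 = Z.

H_2 ≅ Z.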